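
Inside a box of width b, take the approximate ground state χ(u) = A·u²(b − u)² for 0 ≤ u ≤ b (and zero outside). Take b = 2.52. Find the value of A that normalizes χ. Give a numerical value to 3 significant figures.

A ≈ 0.392

Require ∫ |χ|² du = 1 over the whole domain.
Expanding the polynomial and integrating term by term, with χ = A·u²(b − u)², the integral evaluates to A²·[b^9/630].
Setting this equal to 1 gives A² = 1/(b^9/630).
Plugging in b = 2.52 yields A = 0.3921.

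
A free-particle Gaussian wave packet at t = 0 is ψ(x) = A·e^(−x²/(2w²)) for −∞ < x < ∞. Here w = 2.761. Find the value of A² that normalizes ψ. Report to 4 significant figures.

A^2 ≈ 0.2043

Require ∫ |ψ|² dx = 1 over the whole domain.
Carrying out the integral gives A² · √(π)·w.
Setting this equal to 1 gives A² = 1/(√(π)·w).
With w = 2.761: A² = 0.20434 and A = 0.45204.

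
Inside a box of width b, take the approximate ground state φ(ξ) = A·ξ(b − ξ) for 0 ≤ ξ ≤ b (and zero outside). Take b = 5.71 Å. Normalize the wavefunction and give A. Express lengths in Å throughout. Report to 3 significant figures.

A ≈ 0.0703 Å^(-5/2)

The normalization condition is ∫|φ|² dξ = 1 from 0 to b.
∫|φ|² dξ = A²·(b^5/30).
With b = 5.71: A² = 0.004942 and A = 0.07030.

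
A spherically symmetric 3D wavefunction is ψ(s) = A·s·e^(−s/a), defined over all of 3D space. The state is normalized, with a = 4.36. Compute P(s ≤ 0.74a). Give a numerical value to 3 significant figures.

P = ∫ |ψ|² 4πs² ds over s ≤ 0.74a.
Normalization gives A² = 1/(3·π·a^5).
Substituting u = s/a, A², 4π and the length scale all cancel in the ratio: P = ∫_{0}^{0.74} u^4·e^(-2·u) du / ∫_{0}^{∞} u^4·e^(-2·u) du.
With ∫ u^4·e^(-2·u) du = -(u^4/2 + u^3 + 3·u^2/2 + 3·u/2 + 3/4)·e^(-2·u) + C, the region integral is ≈ 0.013238 and the full one is 3/4.
This evaluates to P = 0.01765.

P ≈ 0.0177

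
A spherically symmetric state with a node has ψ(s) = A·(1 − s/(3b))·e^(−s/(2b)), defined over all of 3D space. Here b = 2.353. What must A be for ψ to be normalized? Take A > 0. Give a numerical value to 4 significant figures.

Require ∫ |ψ|² 4πs² ds = 1 over the whole domain.
The integral (without the A² prefactor) comes out to 8·π·b^3/3.
Plugging in b = 2.353 yields A = 0.095721.

A ≈ 0.09572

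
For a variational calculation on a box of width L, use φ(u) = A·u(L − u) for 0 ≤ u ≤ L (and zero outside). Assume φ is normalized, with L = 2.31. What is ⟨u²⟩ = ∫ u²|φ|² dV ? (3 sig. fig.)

The expectation value is the |φ|²-weighted average of u^2: ∫ u^2|φ|² du.
Expanding the polynomial and integrating term by term, since the A² factors cancel between numerator and denominator, ⟨u²⟩ = 2·L^2/7.
With L = 2.31, ⟨u^2⟩ = 1.525.

⟨u^2⟩ ≈ 1.52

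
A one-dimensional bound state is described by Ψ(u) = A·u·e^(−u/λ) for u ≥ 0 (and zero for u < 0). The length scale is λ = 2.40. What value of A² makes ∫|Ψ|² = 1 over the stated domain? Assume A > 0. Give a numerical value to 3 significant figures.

We need A² ∫|f|² du = 1, taking the integral from 0 to ∞.
With ∫₀^∞ u^2 e^(−αu) du = 2!/α^3, with Ψ = A·u·e^(−u/λ), the integral evaluates to A²·[λ^3/4].
Setting this equal to 1 gives A² = 1/(λ^3/4).
Plugging in λ = 2.40 yields A = 0.5379.

A^2 ≈ 0.289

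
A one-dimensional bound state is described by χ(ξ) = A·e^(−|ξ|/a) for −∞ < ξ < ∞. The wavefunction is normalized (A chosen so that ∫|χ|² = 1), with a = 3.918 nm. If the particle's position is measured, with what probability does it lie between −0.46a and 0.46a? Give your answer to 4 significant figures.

P ≈ 0.6015

The probability is P = ∫ |χ|² dξ over [−0.46a, 0.46a].
The normalization integral ∫|χ|²dξ over the whole domain equals a·A², and A² cancels in the ratio.
By symmetry take twice the ξ ≥ 0 contribution in numerator and denominator; the 2's cancel. Let u = ξ/a; then A² and the length scale cancel, so P = ∫_{0}^{0.46} e^(-2·u) du ÷ ∫_{0}^{∞} e^(-2·u) du.
With ∫ e^(-2·u) du = -e^(-2·u)/2 + C, the region integral is 1/2 - e^(-23/25)/2 and the full one is 1/2.
Taking the ratio, P = 0.60148.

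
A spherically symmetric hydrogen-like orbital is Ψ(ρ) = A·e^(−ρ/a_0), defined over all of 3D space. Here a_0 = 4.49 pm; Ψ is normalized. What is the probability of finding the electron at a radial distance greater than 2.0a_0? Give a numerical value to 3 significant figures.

With dV = 4πρ²dρ, the probability is ∫|Ψ|² dV over ρ > 2.0a_0.
A² is fixed by ∫₀^∞ 4πρ²|Ψ|² dρ = 1, i.e. A² = (π·a_0^3)^(−1).
Substituting u = ρ/a_0, A², 4π and the length scale all cancel in the ratio: P = ∫_{2.0}^{∞} u^2·e^(-2·u) du / ∫_{0}^{∞} u^2·e^(-2·u) du.
With ∫ u^2·e^(-2·u) du = -(2·u^2 + 2·u + 1)·e^(-2·u)/4 + C, the region integral is 13·e^(-4)/4 and the full one is 1/4.
Taking the ratio yields P = 0.2381.

P ≈ 0.238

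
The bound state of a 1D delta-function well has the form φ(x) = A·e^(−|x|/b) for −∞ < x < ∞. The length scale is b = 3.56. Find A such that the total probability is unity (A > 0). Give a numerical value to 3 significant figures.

The normalization condition is ∫|φ|² dx = 1 from −∞ to ∞.
The integral (without the A² prefactor) comes out to b.
Setting this equal to 1 gives A² = 1/(b).
Substituting b = 3.56 gives A² = 0.2809, so A = 0.5300.

A ≈ 0.530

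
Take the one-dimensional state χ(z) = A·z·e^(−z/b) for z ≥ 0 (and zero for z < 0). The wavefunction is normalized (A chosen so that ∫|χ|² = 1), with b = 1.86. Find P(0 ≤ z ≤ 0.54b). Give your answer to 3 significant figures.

P ≈ 0.0956

The probability is P = ∫ |χ|² dz over [0, 0.54b].
The normalization integral ∫|χ|²dz over the whole domain equals b^3/4·A², and A² cancels in the ratio.
In terms of u = z/b (A² and the length scale cancel between numerator and denominator), P = [∫_{0}^{0.54} u^2·e^(-2·u) du] / [∫_{0}^{∞} u^2·e^(-2·u) du].
An antiderivative of u^2·e^(-2·u) is -(2·u^2 + 2·u + 1)·e^(-2·u)/4; evaluating from 0 to 0.54 gives 1/4 - 3329·e^(-27/25)/5000, while the full integral is 1/4.
Taking the ratio, P = 0.09559.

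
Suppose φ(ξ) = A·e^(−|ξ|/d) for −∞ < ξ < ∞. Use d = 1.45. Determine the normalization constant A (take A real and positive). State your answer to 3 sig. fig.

Require ∫ |φ|² dξ = 1 over the whole domain.
The integral (without the A² prefactor) comes out to d.
So A² = (d)^(−1).
Substituting d = 1.45 gives A² = 0.6897, so A = 0.8305.

A ≈ 0.830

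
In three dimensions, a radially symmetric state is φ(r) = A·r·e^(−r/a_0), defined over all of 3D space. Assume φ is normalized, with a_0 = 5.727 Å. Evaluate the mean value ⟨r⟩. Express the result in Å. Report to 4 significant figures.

⟨r⟩ = ∫ r |φ|² 4πr² dr over the full domain.
With ∫₀^∞ r^5 e^(−αr) dr = 5!/α^6, evaluating both integrals, ⟨r⟩ = 5·a_0/2.
With a_0 = 5.727, ⟨r⟩ = 14.318.

⟨r⟩ ≈ 14.32 Å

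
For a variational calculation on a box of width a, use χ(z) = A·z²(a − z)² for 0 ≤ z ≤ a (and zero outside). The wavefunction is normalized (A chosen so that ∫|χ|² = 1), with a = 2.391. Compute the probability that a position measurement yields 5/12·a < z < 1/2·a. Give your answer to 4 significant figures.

The probability is P = ∫ |χ|² dz over [5/12·a, 1/2·a].
With A² fixed by ∫|χ|² = 1, i.e. A² = (a^9/630)^(−1), substitute and integrate.
Let u = z/a; then A² and the length scale cancel, so P = ∫_{5/12}^{1/2} u^4·(1 - u)^4 du ÷ ∫_{0}^{1} u^4·(1 - u)^4 du.
With ∫ u^4·(1 - u)^4 du = u^5·(70·u^4 - 315·u^3 + 540·u^2 - 420·u + 126)/630 + C, the region integral is ≈ 0.000313762 and the full one is 1/630.
This works out to P = 0.19767.

P ≈ 0.1977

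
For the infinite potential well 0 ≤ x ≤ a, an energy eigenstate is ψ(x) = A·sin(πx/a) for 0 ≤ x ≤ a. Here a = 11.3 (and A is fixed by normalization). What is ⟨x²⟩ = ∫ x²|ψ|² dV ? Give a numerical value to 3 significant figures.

By definition ⟨x²⟩ = ∫ x^2 |ψ(x)|² dx.
Since the A² factors cancel between numerator and denominator, ⟨x²⟩ = -a^2/(2·π^2) + a^2/3.
Putting a = 11.3 gives 36.09.

⟨x^2⟩ ≈ 36.1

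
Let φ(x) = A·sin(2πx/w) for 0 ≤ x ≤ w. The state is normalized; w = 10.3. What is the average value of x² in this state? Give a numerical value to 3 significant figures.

⟨x²⟩ = ∫ x^2 |φ|² dx over the full domain.
Using sin²θ = (1 − cos 2θ)/2, the ratio of the moment integral to the normalization integral gives ⟨x²⟩ = -w^2/(8·π^2) + w^2/3.
With w = 10.3, ⟨x^2⟩ = 34.02.

⟨x^2⟩ ≈ 34.0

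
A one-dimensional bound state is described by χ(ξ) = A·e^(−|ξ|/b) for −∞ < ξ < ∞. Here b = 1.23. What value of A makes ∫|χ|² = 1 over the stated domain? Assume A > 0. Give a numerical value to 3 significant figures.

A ≈ 0.902

The normalization condition is ∫|χ|² dξ = 1 from −∞ to ∞.
The integral (without the A² prefactor) comes out to b.
Hence A² = 1/[b].
Substituting b = 1.23 gives A² = 0.8130, so A = 0.9017.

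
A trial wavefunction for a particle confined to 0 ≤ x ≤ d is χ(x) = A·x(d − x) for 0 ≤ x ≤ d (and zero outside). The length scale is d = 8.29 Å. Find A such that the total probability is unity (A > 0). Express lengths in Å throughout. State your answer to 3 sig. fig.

Normalization requires ∫|χ|² dx = 1, integrated from 0 to d.
∫|χ|² dx = A²·(d^5/30).
So A² = (d^5/30)^(−1).
Substituting d = 8.29 gives A² = 0.0007662, so A = 0.02768.

A ≈ 0.0277 Å^(-5/2)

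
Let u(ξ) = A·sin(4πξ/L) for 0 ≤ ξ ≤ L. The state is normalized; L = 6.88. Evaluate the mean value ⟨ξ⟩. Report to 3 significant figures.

By definition ⟨ξ⟩ = ∫ ξ |u(ξ)|² dξ.
Since the A² factors cancel between numerator and denominator, ⟨ξ⟩ = L/2.
Putting L = 6.88 gives 3.440.

⟨ξ⟩ ≈ 3.44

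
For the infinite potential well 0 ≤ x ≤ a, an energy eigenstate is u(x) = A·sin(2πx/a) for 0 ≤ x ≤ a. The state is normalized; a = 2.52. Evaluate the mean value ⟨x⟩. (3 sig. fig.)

⟨x⟩ ≈ 1.26

⟨x⟩ = ∫ x |u|² dx over the full domain.
Since the A² factors cancel between numerator and denominator, ⟨x⟩ = a/2.
With a = 2.52, ⟨x⟩ = 1.260.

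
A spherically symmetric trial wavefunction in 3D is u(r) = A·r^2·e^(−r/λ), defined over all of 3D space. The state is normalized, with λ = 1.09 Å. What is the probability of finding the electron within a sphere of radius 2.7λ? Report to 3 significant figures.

P = ∫ |u|² 4πr² dr over r ≤ 2.7λ.
A² is fixed by ∫₀^∞ 4πr²|u|² dr = 1, i.e. A² = (45·π·λ^7/2)^(−1).
Let t = r/λ; then A², 4π and the length scale all cancel, so P = ∫_{0}^{2.7} t^6·e^(-2·t) dt ÷ ∫_{0}^{∞} t^6·e^(-2·t) dt.
Using ∫ t^6·e^(-2·t) dt = -(4·t^6 + 12·t^5 + 30·t^4 + 60·t^3 + 90·t^2 + 90·t + 45)·e^(-2·t)/8, the numerator is ≈ 1.6781 and the denominator is 45/8.
The region integral divided by the full integral gives P = 0.2983.

P ≈ 0.298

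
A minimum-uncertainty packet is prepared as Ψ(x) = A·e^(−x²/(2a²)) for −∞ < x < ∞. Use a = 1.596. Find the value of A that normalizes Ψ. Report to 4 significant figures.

A ≈ 0.5946

The normalization condition is ∫|Ψ|² dx = 1 from −∞ to ∞.
The integral (without the A² prefactor) comes out to √(π)·a.
With a = 1.596: A² = 0.35350 and A = 0.59456.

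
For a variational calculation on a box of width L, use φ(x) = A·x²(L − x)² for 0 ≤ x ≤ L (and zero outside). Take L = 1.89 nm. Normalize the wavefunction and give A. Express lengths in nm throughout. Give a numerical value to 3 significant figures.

Normalization requires ∫|φ|² dx = 1, integrated from 0 to L.
Expanding the polynomial and integrating term by term, ∫|φ|² dx = A²·(L^9/630).
Hence A² = 1/[L^9/630].
Substituting L = 1.89 gives A² = 2.047, so A = 1.431.

A ≈ 1.43 nm^(-9/2)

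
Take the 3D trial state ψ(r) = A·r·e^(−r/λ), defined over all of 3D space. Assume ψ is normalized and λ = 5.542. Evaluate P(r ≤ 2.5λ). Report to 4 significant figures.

P ≈ 0.5595

Integrate the radial probability density 4πr²|ψ|² over r ≤ 2.5λ.
Normalization gives A² = 1/(3·π·λ^5).
Substituting u = r/λ, A², 4π and the length scale all cancel in the ratio: P = ∫_{0}^{2.5} u^4·e^(-2·u) du / ∫_{0}^{∞} u^4·e^(-2·u) du.
An antiderivative of u^4·e^(-2·u) is -(u^4/2 + u^3 + 3·u^2/2 + 3·u/2 + 3/4)·e^(-2·u); evaluating from 0 to 2.5 gives 3/4 - 1569·e^(-5)/32, while the full integral is 3/4.
This evaluates to P = 0.55951.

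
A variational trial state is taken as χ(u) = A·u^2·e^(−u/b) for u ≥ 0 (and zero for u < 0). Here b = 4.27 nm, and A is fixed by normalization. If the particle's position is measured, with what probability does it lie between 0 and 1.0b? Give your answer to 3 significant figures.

P = ∫_{0}^{1.0b} |χ(u)|² du.
Since A² = 1/(3·b^5/4), this is the region integral divided by the full normalization integral.
Substituting t = u/b, A² and the length scale cancel in the ratio: P = ∫_{0}^{1.0} t^4·e^(-2·t) dt / ∫_{0}^{∞} t^4·e^(-2·t) dt.
Using ∫ t^4·e^(-2·t) dt = -(t^4/2 + t^3 + 3·t^2/2 + 3·t/2 + 3/4)·e^(-2·t), the numerator is 3/4 - 21·e^(-2)/4 and the denominator is 3/4.
The result is P = 0.05265.

P ≈ 0.0527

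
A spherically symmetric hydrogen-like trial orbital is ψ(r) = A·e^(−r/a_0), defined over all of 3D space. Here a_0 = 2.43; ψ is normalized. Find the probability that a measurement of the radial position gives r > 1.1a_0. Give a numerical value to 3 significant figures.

Integrate the radial probability density 4πr²|ψ|² over r > 1.1a_0.
A² is fixed by ∫₀^∞ 4πr²|ψ|² dr = 1, i.e. A² = (π·a_0^3)^(−1).
In terms of u = r/a_0 (A², 4π and the length scale all cancel between numerator and denominator), P = [∫_{1.1}^{∞} u^2·e^(-2·u) du] / [∫_{0}^{∞} u^2·e^(-2·u) du].
With ∫ u^2·e^(-2·u) du = -(2·u^2 + 2·u + 1)·e^(-2·u)/4 + C, the region integral is 281·e^(-11/5)/200 and the full one is 1/4.
The region integral divided by the full integral gives P = 0.6227.

P ≈ 0.623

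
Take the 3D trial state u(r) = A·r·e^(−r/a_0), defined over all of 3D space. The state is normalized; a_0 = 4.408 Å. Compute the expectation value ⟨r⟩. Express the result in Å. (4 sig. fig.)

⟨r⟩ ≈ 11.02 Å

By definition ⟨r⟩ = ∫ r |u(r)|² 4πr² dr.
With ∫₀^∞ r^5 e^(−αr) dr = 5!/α^6, since the A² factors cancel between numerator and denominator, ⟨r⟩ = 5·a_0/2.
With a_0 = 4.408, ⟨r⟩ = 11.020.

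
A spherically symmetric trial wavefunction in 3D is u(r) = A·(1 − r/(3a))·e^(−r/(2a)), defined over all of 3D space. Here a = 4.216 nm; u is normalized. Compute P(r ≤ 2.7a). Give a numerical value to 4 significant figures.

P = ∫ |u|² 4πr² dr over r ≤ 2.7a.
The full normalization integral is A²·[8·π·a^3/3] = 1, fixing A².
Let t = r/a; then A², 4π and the length scale all cancel, so P = ∫_{0}^{2.7} t^2·(1 - t/3)^2·e^(-t) dt ÷ ∫_{0}^{∞} t^2·(1 - t/3)^2·e^(-t) dt.
An antiderivative of t^2·(1 - t/3)^2·e^(-t) is (-t^4 + 2·t^3 - 3·t^2 - 6·t - 6)·e^(-t)/9; evaluating from 0 to 2.7 gives ≈ 0.234699, while the full integral is 2/3.
This evaluates to P = 0.35205.

P ≈ 0.3520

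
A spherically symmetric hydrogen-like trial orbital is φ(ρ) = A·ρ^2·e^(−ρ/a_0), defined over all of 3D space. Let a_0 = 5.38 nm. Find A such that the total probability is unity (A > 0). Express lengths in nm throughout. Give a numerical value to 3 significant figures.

A ≈ 0.000329 nm^(-7/2)

Require ∫ |φ|² 4πρ² dρ = 1 over the whole domain.
(Spherical symmetry: dV = 4πρ² dρ.)
Using ∫₀^∞ ρⁿ e^(−αρ) dρ = n!/αⁿ⁺¹, with φ = A·ρ^2·e^(−ρ/a_0), the integral evaluates to A²·[45·π·a_0^7/2].
Hence A² = 1/[45·π·a_0^7/2].
Plugging in a_0 = 5.38 yields A = 0.0003293.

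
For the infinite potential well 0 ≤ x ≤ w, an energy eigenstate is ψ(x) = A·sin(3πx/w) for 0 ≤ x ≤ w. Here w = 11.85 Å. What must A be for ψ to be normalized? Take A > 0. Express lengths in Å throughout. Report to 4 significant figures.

A ≈ 0.4108 Å^(-1/2)

The normalization condition is ∫|ψ|² dx = 1 from 0 to w.
With ∫₀^w sin²(nπx/w) dx = w/2, the integral (without the A² prefactor) comes out to w/2.
So A² = (w/2)^(−1).
Plugging in w = 11.85 yields A = 0.41082.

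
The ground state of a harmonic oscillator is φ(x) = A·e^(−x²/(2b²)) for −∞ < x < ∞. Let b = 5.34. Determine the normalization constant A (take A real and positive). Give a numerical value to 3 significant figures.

Require ∫ |φ|² dx = 1 over the whole domain.
The integral (without the A² prefactor) comes out to √(π)·b.
So A² = (√(π)·b)^(−1).
Substituting b = 5.34 gives A² = 0.1057, so A = 0.3250.

A ≈ 0.325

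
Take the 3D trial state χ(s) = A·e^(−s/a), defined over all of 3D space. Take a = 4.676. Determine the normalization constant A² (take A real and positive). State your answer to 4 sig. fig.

A^2 ≈ 0.003113

Require ∫ |χ|² 4πs² ds = 1 over the whole domain.
The angular integral contributes 4π, leaving ∫₀^∞ s²|χ|² ds.
Using ∫₀^∞ sⁿ e^(−αs) ds = n!/αⁿ⁺¹, with χ = A·e^(−s/a), the integral evaluates to A²·[π·a^3].
Hence A² = 1/[π·a^3].
Substituting a = 4.676 gives A² = 0.0031133, so A = 0.055797.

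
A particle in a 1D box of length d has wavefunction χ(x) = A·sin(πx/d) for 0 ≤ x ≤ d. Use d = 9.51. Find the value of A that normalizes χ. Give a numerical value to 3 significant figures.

The normalization condition is ∫|χ|² dx = 1 from 0 to d.
Using sin²θ = (1 − cos 2θ)/2, ∫|χ|² dx = A²·(d/2).
Hence A² = 1/[d/2].
Substituting d = 9.51 gives A² = 0.2103, so A = 0.4586.

A ≈ 0.459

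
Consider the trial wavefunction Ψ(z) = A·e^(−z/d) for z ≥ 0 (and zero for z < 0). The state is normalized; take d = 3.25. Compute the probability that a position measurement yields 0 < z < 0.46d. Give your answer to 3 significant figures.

P ≈ 0.601

|Ψ|² is the probability density, so P = ∫_{0}^{0.46d} |Ψ|² dz.
With A² fixed by ∫|Ψ|² = 1, i.e. A² = (d/2)^(−1), substitute and integrate.
Let u = z/d; then A² and the length scale cancel, so P = ∫_{0}^{0.46} e^(-2·u) du ÷ ∫_{0}^{∞} e^(-2·u) du.
An antiderivative of e^(-2·u) is -e^(-2·u)/2; evaluating from 0 to 0.46 gives 1/2 - e^(-23/25)/2, while the full integral is 1/2.
The result is P = 0.6015.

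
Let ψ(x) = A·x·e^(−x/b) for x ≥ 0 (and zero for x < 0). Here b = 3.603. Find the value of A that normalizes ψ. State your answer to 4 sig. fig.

We need A² ∫|f|² dx = 1, taking the integral from 0 to ∞.
Recall ∫₀^∞ x^m e^(−x/β) dx = m!·β^(m+1), with ψ = A·x·e^(−x/b), the integral evaluates to A²·[b^3/4].
Substituting b = 3.603 gives A² = 0.085520, so A = 0.29244.

A ≈ 0.2924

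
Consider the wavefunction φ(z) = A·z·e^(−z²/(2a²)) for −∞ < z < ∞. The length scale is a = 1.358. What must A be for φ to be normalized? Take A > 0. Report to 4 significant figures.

We need A² ∫|f|² dz = 1, taking the integral from −∞ to ∞.
Using the Gaussian integral ∫_{−∞}^{∞} e^(−αz²) dz = √(π/α), with φ = A·z·e^(−z²/(2a²)), the integral evaluates to A²·[√(π)·a^3/2].
So A² = (√(π)·a^3/2)^(−1).
With a = 1.358: A² = 0.45056 and A = 0.67124.

A ≈ 0.6712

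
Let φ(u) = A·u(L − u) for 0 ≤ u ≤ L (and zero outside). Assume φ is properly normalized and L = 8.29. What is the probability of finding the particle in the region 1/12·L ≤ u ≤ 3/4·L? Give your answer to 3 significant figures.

|φ|² is the probability density, so P = ∫_{1/12·L}^{3/4·L} |φ|² du.
Since A² = 1/(L^5/30), this is the region integral divided by the full normalization integral.
In terms of t = u/L (A² and the length scale cancel between numerator and denominator), P = [∫_{1/12}^{3/4} t^2·(1 - t)^2 dt] / [∫_{0}^{1} t^2·(1 - t)^2 dt].
An antiderivative of t^2·(1 - t)^2 is t^3·(6·t^2 - 15·t + 10)/30; evaluating from 1/12 to 3/4 gives ≈ 0.029713, while the full integral is 1/30.
This works out to P = 4621/5184.

P ≈ 0.891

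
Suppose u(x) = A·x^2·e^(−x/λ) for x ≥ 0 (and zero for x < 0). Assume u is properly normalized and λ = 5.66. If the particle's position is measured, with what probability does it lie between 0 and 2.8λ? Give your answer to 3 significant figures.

|u|² is the probability density, so P = ∫_{0}^{2.8λ} |u|² dx.
The normalization integral ∫|u|²dx over the whole domain equals 3·λ^5/4·A², and A² cancels in the ratio.
Let t = x/λ; then A² and the length scale cancel, so P = ∫_{0}^{2.8} t^4·e^(-2·t) dt ÷ ∫_{0}^{∞} t^4·e^(-2·t) dt.
Using ∫ t^4·e^(-2·t) dt = -(t^4/2 + t^3 + 3·t^2/2 + 3·t/2 + 3/4)·e^(-2·t), the numerator is ≈ 0.49339 and the denominator is 3/4.
Taking the ratio, P = 0.6578.

P ≈ 0.658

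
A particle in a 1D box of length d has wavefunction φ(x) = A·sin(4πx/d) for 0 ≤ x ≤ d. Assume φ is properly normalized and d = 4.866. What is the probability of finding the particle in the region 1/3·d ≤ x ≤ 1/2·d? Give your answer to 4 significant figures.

The probability is P = ∫ |φ|² dx over [1/3·d, 1/2·d].
Since A² = 1/(d/2), this is the region integral divided by the full normalization integral.
Let u = x/d; then A² and the length scale cancel, so P = ∫_{1/3}^{1/2} sin(4·π·u)^2 du ÷ ∫_{0}^{1} sin(4·π·u)^2 du.
With ∫ sin(4·π·u)^2 du = u/2 - sin(4·π·u)·cos(4·π·u)/(8·π) + C, the region integral is √(3)/(32·π) + 1/12 and the full one is 1/2.
The result is P = (√(3)/16 + π/6)/π.

P ≈ 0.2011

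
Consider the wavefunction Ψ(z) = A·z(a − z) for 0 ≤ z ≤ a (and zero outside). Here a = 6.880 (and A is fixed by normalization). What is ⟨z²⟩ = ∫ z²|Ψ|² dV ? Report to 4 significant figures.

⟨z^2⟩ ≈ 13.52

By definition ⟨z²⟩ = ∫ z^2 |Ψ(z)|² dz.
Since the A² factors cancel between numerator and denominator, ⟨z²⟩ = 2·a^2/7.
Putting a = 6.880 gives 13.524.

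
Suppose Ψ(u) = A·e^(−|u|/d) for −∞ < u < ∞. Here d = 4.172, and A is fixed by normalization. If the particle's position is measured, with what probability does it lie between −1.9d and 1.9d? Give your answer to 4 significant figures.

|Ψ|² is the probability density, so P = ∫_{−1.9d}^{1.9d} |Ψ|² du.
With A² fixed by ∫|Ψ|² = 1, i.e. A² = (d)^(−1), substitute and integrate.
By symmetry take twice the u ≥ 0 contribution in numerator and denominator; the 2's cancel. Substituting t = u/d, A² and the length scale cancel in the ratio: P = ∫_{0}^{1.9} e^(-2·t) dt / ∫_{0}^{∞} e^(-2·t) dt.
An antiderivative of e^(-2·t) is -e^(-2·t)/2; evaluating from 0 to 1.9 gives 1/2 - e^(-19/5)/2, while the full integral is 1/2.
Taking the ratio, P = 0.97763.

P ≈ 0.9776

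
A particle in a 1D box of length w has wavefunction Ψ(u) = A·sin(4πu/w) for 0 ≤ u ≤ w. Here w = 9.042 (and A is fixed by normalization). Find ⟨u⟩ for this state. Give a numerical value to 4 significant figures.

The expectation value is the |Ψ|²-weighted average of u: ∫ u|Ψ|² du.
With ∫₀^w sin²(nπu/w) du = w/2, the ratio of the moment integral to the normalization integral gives ⟨u⟩ = w/2.
With w = 9.042, ⟨u⟩ = 4.5210.

⟨u⟩ ≈ 4.521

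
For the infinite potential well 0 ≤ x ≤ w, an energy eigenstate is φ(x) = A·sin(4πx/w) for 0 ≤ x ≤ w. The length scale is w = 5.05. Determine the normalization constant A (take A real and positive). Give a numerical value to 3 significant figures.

We need A² ∫|f|² dx = 1, taking the integral from 0 to w.
∫|φ|² dx = A²·(w/2).
Setting this equal to 1 gives A² = 1/(w/2).
With w = 5.05: A² = 0.3960 and A = 0.6293.

A ≈ 0.629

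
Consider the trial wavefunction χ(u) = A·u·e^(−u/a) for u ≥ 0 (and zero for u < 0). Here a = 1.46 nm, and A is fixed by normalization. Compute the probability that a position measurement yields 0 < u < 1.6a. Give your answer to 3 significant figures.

|χ|² is the probability density, so P = ∫_{0}^{1.6a} |χ|² du.
Since A² = 1/(a^3/4), this is the region integral divided by the full normalization integral.
Let t = u/a; then A² and the length scale cancel, so P = ∫_{0}^{1.6} t^2·e^(-2·t) dt ÷ ∫_{0}^{∞} t^2·e^(-2·t) dt.
Using ∫ t^2·e^(-2·t) dt = -(2·t^2 + 2·t + 1)·e^(-2·t)/4, the numerator is 1/4 - 233·e^(-16/5)/100 and the denominator is 1/4.
Evaluating gives P = 0.6201.

P ≈ 0.620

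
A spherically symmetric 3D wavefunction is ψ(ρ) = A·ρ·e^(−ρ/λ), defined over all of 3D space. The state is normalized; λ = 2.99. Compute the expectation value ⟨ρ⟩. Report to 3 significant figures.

By definition ⟨ρ⟩ = ∫ ρ |ψ(ρ)|² 4πρ² dρ.
Using ∫₀^∞ ρⁿ e^(−αρ) dρ = n!/αⁿ⁺¹, the ratio of the moment integral to the normalization integral gives ⟨ρ⟩ = 5·λ/2.
With λ = 2.99, ⟨ρ⟩ = 7.475.

⟨ρ⟩ ≈ 7.48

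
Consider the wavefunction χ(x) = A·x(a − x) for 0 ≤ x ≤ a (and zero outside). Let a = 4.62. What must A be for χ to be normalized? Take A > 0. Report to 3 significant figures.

The normalization condition is ∫|χ|² dx = 1 from 0 to a.
Expanding the polynomial and integrating term by term, with χ = A·x(a − x), the integral evaluates to A²·[a^5/30].
Setting this equal to 1 gives A² = 1/(a^5/30).
With a = 4.62: A² = 0.01425 and A = 0.1194.

A ≈ 0.119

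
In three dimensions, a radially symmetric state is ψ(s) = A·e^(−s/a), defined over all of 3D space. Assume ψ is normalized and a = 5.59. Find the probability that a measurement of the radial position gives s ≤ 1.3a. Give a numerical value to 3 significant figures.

P ≈ 0.482

P = ∫ |ψ|² 4πs² ds over s ≤ 1.3a.
The full normalization integral is A²·[π·a^3] = 1, fixing A².
Let u = s/a; then A², 4π and the length scale all cancel, so P = ∫_{0}^{1.3} u^2·e^(-2·u) du ÷ ∫_{0}^{∞} u^2·e^(-2·u) du.
Using ∫ u^2·e^(-2·u) du = -(2·u^2 + 2·u + 1)·e^(-2·u)/4, the numerator is 1/4 - 349·e^(-13/5)/200 and the denominator is 1/4.
The region integral divided by the full integral gives P = 0.4816.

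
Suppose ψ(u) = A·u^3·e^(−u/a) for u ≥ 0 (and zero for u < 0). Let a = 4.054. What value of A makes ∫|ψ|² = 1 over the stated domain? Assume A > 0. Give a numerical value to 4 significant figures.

The normalization condition is ∫|ψ|² du = 1 from 0 to ∞.
Carrying out the integral gives A² · 45·a^7/8.
So A² = (45·a^7/8)^(−1).
Substituting a = 4.054 gives A² = 0.0000098785, so A = 0.0031430.

A ≈ 0.003143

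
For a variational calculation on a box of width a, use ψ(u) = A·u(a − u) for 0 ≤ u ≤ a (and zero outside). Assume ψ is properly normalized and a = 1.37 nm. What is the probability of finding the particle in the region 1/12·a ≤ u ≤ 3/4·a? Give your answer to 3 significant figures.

The probability is P = ∫ |ψ|² du over [1/12·a, 3/4·a].
With A² fixed by ∫|ψ|² = 1, i.e. A² = (a^5/30)^(−1), substitute and integrate.
Substituting t = u/a, A² and the length scale cancel in the ratio: P = ∫_{1/12}^{3/4} t^2·(1 - t)^2 dt / ∫_{0}^{1} t^2·(1 - t)^2 dt.
Using ∫ t^2·(1 - t)^2 dt = t^3·(6·t^2 - 15·t + 10)/30, the numerator is ≈ 0.029713 and the denominator is 1/30.
Taking the ratio, P = 4621/5184.

P ≈ 0.891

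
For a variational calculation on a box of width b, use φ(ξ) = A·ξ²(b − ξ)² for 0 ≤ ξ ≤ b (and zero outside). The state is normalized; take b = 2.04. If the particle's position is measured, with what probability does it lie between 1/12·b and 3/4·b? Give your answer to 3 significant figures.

P ≈ 0.951

The probability is P = ∫ |φ|² dξ over [1/12·b, 3/4·b].
The normalization integral ∫|φ|²dξ over the whole domain equals b^9/630·A², and A² cancels in the ratio.
Let u = ξ/b; then A² and the length scale cancel, so P = ∫_{1/12}^{3/4} u^4·(1 - u)^4 du ÷ ∫_{0}^{1} u^4·(1 - u)^4 du.
With ∫ u^4·(1 - u)^4 du = u^5·(70·u^4 - 315·u^3 + 540·u^2 - 420·u + 126)/630 + C, the region integral is ≈ 0.0015090 and the full one is 1/630.
Evaluating gives P = 0.9507.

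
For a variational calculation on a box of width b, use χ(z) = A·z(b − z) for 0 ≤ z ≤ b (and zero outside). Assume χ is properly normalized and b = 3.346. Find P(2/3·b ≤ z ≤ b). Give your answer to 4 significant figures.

|χ|² is the probability density, so P = ∫_{2/3·b}^{b} |χ|² dz.
With A² fixed by ∫|χ|² = 1, i.e. A² = (b^5/30)^(−1), substitute and integrate.
Let u = z/b; then A² and the length scale cancel, so P = ∫_{2/3}^{1} u^2·(1 - u)^2 du ÷ ∫_{0}^{1} u^2·(1 - u)^2 du.
With ∫ u^2·(1 - u)^2 du = u^3·(6·u^2 - 15·u + 10)/30 + C, the region integral is 17/2430 and the full one is 1/30.
Taking the ratio, P = 17/81.

P ≈ 0.2099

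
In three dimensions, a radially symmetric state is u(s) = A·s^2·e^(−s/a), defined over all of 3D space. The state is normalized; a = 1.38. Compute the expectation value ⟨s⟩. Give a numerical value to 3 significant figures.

The expectation value is the |u|²-weighted average of s: ∫ s|u|² 4πs² ds.
The ratio of the moment integral to the normalization integral gives ⟨s⟩ = 7·a/2.
Putting a = 1.38 gives 4.830.

⟨s⟩ ≈ 4.83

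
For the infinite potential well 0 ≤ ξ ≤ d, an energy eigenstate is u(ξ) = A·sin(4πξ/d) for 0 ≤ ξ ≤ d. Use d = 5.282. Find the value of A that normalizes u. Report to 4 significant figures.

Normalization requires ∫|u|² dξ = 1, integrated from 0 to d.
Carrying out the integral gives A² · d/2.
Setting this equal to 1 gives A² = 1/(d/2).
Substituting d = 5.282 gives A² = 0.37864, so A = 0.61534.

A ≈ 0.6153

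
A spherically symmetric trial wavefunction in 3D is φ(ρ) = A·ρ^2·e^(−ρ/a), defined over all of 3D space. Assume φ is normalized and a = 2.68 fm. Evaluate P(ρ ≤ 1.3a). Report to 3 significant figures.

Integrate the radial probability density 4πρ²|φ|² over ρ ≤ 1.3a.
The full normalization integral is A²·[45·π·a^7/2] = 1, fixing A².
Let u = ρ/a; then A², 4π and the length scale all cancel, so P = ∫_{0}^{1.3} u^6·e^(-2·u) du ÷ ∫_{0}^{∞} u^6·e^(-2·u) du.
Using ∫ u^6·e^(-2·u) du = -(4·u^6 + 12·u^5 + 30·u^4 + 60·u^3 + 90·u^2 + 90·u + 45)·e^(-2·u)/8, the numerator is ≈ 0.096582 and the denominator is 45/8.
This evaluates to P = 0.01717.

P ≈ 0.0172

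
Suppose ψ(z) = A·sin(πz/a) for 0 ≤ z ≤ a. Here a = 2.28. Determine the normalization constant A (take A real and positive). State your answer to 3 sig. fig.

A ≈ 0.937

Normalization requires ∫|ψ|² dz = 1, integrated from 0 to a.
With ∫₀^a sin²(nπz/a) dz = a/2, the integral (without the A² prefactor) comes out to a/2.
Setting this equal to 1 gives A² = 1/(a/2).
Plugging in a = 2.28 yields A = 0.9366.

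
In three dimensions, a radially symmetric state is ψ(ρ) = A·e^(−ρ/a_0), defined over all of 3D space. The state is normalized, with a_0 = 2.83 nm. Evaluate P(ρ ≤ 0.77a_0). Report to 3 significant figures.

Integrate the radial probability density 4πρ²|ψ|² over ρ ≤ 0.77a_0.
The full normalization integral is A²·[π·a_0^3] = 1, fixing A².
Substituting u = ρ/a_0, A², 4π and the length scale all cancel in the ratio: P = ∫_{0}^{0.77} u^2·e^(-2·u) du / ∫_{0}^{∞} u^2·e^(-2·u) du.
With ∫ u^2·e^(-2·u) du = -(2·u^2 + 2·u + 1)·e^(-2·u)/4 + C, the region integral is ≈ 0.050315 and the full one is 1/4.
Taking the ratio yields P = 0.2013.

P ≈ 0.201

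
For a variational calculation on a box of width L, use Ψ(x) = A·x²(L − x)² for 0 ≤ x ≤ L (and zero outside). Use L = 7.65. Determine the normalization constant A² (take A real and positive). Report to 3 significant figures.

Require ∫ |Ψ|² dx = 1 over the whole domain.
Expanding the polynomial and integrating term by term, the integral (without the A² prefactor) comes out to L^9/630.
Hence A² = 1/[L^9/630].
Plugging in L = 7.65 yields A = 0.002650.

A^2 ≈ 0.00000702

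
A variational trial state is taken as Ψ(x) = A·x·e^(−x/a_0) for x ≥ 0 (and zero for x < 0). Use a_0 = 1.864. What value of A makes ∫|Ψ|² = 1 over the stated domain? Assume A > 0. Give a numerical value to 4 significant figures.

The normalization condition is ∫|Ψ|² dx = 1 from 0 to ∞.
Recall ∫₀^∞ x^m e^(−x/β) dx = m!·β^(m+1), carrying out the integral gives A² · a_0^3/4.
With a_0 = 1.864: A² = 0.61762 and A = 0.78589.

A ≈ 0.7859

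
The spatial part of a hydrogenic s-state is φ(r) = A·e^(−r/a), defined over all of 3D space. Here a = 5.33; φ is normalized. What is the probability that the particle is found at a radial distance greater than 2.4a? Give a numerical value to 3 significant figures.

With dV = 4πr²dr, the probability is ∫|φ|² dV over r > 2.4a.
Normalization gives A² = 1/(π·a^3).
Let u = r/a; then A², 4π and the length scale all cancel, so P = ∫_{2.4}^{∞} u^2·e^(-2·u) du ÷ ∫_{0}^{∞} u^2·e^(-2·u) du.
An antiderivative of u^2·e^(-2·u) is -(2·u^2 + 2·u + 1)·e^(-2·u)/4; evaluating from 2.4 to ∞ gives 433·e^(-24/5)/100, while the full integral is 1/4.
This evaluates to P = 0.1425.

P ≈ 0.143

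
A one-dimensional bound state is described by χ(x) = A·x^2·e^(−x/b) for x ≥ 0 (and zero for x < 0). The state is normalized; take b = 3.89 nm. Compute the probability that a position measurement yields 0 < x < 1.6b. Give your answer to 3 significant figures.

P ≈ 0.219

P = ∫_{0}^{1.6b} |χ(x)|² dx.
The normalization integral ∫|χ|²dx over the whole domain equals 3·b^5/4·A², and A² cancels in the ratio.
In terms of u = x/b (A² and the length scale cancel between numerator and denominator), P = [∫_{0}^{1.6} u^4·e^(-2·u) du] / [∫_{0}^{∞} u^4·e^(-2·u) du].
With ∫ u^4·e^(-2·u) du = -(u^4/2 + u^3 + 3·u^2/2 + 3·u/2 + 3/4)·e^(-2·u) + C, the region integral is ≈ 0.16454 and the full one is 3/4.
Evaluating gives P = 0.2194.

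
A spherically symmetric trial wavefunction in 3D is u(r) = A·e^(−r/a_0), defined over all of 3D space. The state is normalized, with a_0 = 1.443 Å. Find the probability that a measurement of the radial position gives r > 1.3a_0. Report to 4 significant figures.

With dV = 4πr²dr, the probability is ∫|u|² dV over r > 1.3a_0.
The full normalization integral is A²·[π·a_0^3] = 1, fixing A².
Let t = r/a_0; then A², 4π and the length scale all cancel, so P = ∫_{1.3}^{∞} t^2·e^(-2·t) dt ÷ ∫_{0}^{∞} t^2·e^(-2·t) dt.
An antiderivative of t^2·e^(-2·t) is -(2·t^2 + 2·t + 1)·e^(-2·t)/4; evaluating from 1.3 to ∞ gives 349·e^(-13/5)/200, while the full integral is 1/4.
This evaluates to P = 0.51843.

P ≈ 0.5184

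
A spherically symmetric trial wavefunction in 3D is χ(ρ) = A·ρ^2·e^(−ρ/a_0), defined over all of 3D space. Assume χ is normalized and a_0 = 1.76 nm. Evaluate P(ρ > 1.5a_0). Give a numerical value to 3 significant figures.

P ≈ 0.966

Integrate the radial probability density 4πρ²|χ|² over ρ > 1.5a_0.
A² is fixed by ∫₀^∞ 4πρ²|χ|² dρ = 1, i.e. A² = (45·π·a_0^7/2)^(−1).
In terms of u = ρ/a_0 (A², 4π and the length scale all cancel between numerator and denominator), P = [∫_{1.5}^{∞} u^6·e^(-2·u) du] / [∫_{0}^{∞} u^6·e^(-2·u) du].
An antiderivative of u^6·e^(-2·u) is -(4·u^6 + 12·u^5 + 30·u^4 + 60·u^3 + 90·u^2 + 90·u + 45)·e^(-2·u)/8; evaluating from 1.5 to ∞ gives ≈ 5.4365, while the full integral is 45/8.
The region integral divided by the full integral gives P = 0.9665.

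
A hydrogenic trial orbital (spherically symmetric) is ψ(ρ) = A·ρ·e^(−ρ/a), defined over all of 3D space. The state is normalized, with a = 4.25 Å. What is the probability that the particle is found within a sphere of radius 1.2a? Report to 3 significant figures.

P ≈ 0.0959

P = ∫ |ψ|² 4πρ² dρ over ρ ≤ 1.2a.
The full normalization integral is A²·[3·π·a^5] = 1, fixing A².
Substituting u = ρ/a, A², 4π and the length scale all cancel in the ratio: P = ∫_{0}^{1.2} u^4·e^(-2·u) du / ∫_{0}^{∞} u^4·e^(-2·u) du.
With ∫ u^4·e^(-2·u) du = -(u^4/2 + u^3 + 3·u^2/2 + 3·u/2 + 3/4)·e^(-2·u) + C, the region integral is ≈ 0.071901 and the full one is 3/4.
Taking the ratio yields P = 0.09587.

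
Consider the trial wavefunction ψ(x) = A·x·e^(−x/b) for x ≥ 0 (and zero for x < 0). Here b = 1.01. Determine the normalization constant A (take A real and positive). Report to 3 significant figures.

We need A² ∫|f|² dx = 1, taking the integral from 0 to ∞.
∫|ψ|² dx = A²·(b^3/4).
Setting this equal to 1 gives A² = 1/(b^3/4).
Substituting b = 1.01 gives A² = 3.882, so A = 1.970.

A ≈ 1.97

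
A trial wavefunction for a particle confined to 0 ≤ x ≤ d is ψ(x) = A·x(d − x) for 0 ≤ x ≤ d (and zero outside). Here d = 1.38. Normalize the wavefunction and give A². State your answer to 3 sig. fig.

A^2 ≈ 5.99

Require ∫ |ψ|² dx = 1 over the whole domain.
The integral (without the A² prefactor) comes out to d^5/30.
So A² = (d^5/30)^(−1).
Plugging in d = 1.38 yields A = 2.448.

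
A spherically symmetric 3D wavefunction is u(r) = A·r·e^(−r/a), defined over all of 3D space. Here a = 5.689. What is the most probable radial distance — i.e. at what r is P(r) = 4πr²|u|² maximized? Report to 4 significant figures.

r ≈ 11.38

Set d/dr [P(r) = 4πr²|u|²] = 0 and solve for r > 0.
Solving yields r = 2·a.
With a = 5.689, the most probable radial distance is 11.378.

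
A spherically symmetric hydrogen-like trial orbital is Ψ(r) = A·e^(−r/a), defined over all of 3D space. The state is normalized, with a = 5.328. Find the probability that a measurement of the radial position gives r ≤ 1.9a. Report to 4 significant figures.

With dV = 4πr²dr, the probability is ∫|Ψ|² dV over r ≤ 1.9a.
Normalization gives A² = 1/(π·a^3).
In terms of u = r/a (A², 4π and the length scale all cancel between numerator and denominator), P = [∫_{0}^{1.9} u^2·e^(-2·u) du] / [∫_{0}^{∞} u^2·e^(-2·u) du].
With ∫ u^2·e^(-2·u) du = -(2·u^2 + 2·u + 1)·e^(-2·u)/4 + C, the region integral is 1/4 - 601·e^(-19/5)/200 and the full one is 1/4.
This evaluates to P = 0.73110.

P ≈ 0.7311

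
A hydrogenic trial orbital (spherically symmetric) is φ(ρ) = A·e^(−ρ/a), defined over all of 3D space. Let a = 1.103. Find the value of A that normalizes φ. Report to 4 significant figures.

A ≈ 0.4870

Require ∫ |φ|² 4πρ² dρ = 1 over the whole domain.
With ∫₀^∞ ρ^2 e^(−αρ) dρ = 2!/α^3, carrying out the integral gives A² · π·a^3.
Setting this equal to 1 gives A² = 1/(π·a^3).
With a = 1.103: A² = 0.23720 and A = 0.48704.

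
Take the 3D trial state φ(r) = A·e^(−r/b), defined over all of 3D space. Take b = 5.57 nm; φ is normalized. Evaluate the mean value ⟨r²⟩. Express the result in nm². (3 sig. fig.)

By definition ⟨r²⟩ = ∫ r^2 |φ(r)|² 4πr² dr.
Evaluating both integrals, ⟨r²⟩ = 3·b^2.
Putting b = 5.57 gives 93.07.

⟨r^2⟩ ≈ 93.1 nm^2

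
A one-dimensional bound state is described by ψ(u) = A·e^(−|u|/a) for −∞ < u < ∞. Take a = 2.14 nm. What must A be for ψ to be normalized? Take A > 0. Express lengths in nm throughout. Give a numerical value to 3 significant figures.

A ≈ 0.684 nm^(-1/2)

We need A² ∫|f|² du = 1, taking the integral from −∞ to ∞.
With ∫₀^∞ u^0 e^(−αu) du = 0!/α^1, ∫|ψ|² du = A²·(a).
Hence A² = 1/[a].
Substituting a = 2.14 gives A² = 0.4673, so A = 0.6836.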